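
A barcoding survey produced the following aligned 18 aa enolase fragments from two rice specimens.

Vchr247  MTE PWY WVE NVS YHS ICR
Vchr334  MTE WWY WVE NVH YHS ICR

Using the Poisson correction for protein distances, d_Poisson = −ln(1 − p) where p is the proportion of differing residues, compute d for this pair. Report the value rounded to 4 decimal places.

0.1178

Mismatches occur at site 4 (P↔W), site 12 (S↔H).
p = 2/18 = 0.111111.
d = −ln(1 − 0.111111) = −ln(0.888889) = 0.1178.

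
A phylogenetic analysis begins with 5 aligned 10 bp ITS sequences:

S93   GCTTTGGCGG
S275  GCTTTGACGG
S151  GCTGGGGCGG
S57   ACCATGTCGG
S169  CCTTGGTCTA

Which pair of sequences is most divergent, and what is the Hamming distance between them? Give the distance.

6

Pairwise Hamming distances:
  S93 vs S275: 1
  S93 vs S151: 2
  S93 vs S57: 4
  S93 vs S169: 5
  S275 vs S151: 3
  S275 vs S57: 4
  S275 vs S169: 5
  S151 vs S57: 5
  S151 vs S169: 5
  S57 vs S169: 6
The largest is 6, between S57 and S169.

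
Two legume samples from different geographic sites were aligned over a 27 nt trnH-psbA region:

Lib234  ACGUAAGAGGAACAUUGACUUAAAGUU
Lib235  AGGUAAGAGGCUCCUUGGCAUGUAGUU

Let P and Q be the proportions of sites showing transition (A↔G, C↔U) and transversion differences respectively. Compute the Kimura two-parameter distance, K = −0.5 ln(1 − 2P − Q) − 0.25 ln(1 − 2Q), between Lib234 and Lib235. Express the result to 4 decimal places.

The sequences differ at positions 2 (C/G, transversion), 11 (A/C, transversion), 12 (A/U, transversion), 14 (A/C, transversion), 18 (A/G, transition), 20 (U/A, transversion), 22 (A/G, transition), 23 (A/U, transversion).
Of the 8 differences, 2 transitions and 6 transversions over 27 sites: P = 2/27 = 0.074074, Q = 6/27 = 0.222222.
d = −0.5·ln(0.629630) − 0.25·ln(0.555556) = −0.5·(-0.462623) − 0.25·(-0.587786) = 0.3783.

0.3783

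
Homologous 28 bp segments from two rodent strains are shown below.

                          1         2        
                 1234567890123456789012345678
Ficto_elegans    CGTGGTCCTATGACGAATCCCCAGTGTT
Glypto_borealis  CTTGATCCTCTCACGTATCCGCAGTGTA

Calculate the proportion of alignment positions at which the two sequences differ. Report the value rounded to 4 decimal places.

Mismatches occur at site 2 (G↔T), site 5 (G↔A), site 10 (A↔C), site 12 (G↔C), site 16 (A↔T), site 21 (C↔G), site 28 (T↔A).
There are 7 differences over 28 sites, so p = 7/28 = 0.2500.

0.2500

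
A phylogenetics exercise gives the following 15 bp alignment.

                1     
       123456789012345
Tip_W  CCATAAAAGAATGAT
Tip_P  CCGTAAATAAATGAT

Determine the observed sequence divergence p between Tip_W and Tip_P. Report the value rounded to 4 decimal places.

0.2000

The sequences differ at positions 3 (A/G), 8 (A/T), 9 (G/A).
There are 3 differences over 15 sites, so p = 3/15 = 0.2000.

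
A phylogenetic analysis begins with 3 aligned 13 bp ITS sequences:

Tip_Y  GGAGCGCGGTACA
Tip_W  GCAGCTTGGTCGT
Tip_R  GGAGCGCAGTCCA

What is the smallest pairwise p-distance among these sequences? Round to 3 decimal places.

0.154

Pairwise Hamming distances:
  Tip_Y vs Tip_W: 6
  Tip_Y vs Tip_R: 2
  Tip_W vs Tip_R: 6
The smallest is 2 mismatches, between Tip_Y and Tip_R; p = 2/13 = 0.154.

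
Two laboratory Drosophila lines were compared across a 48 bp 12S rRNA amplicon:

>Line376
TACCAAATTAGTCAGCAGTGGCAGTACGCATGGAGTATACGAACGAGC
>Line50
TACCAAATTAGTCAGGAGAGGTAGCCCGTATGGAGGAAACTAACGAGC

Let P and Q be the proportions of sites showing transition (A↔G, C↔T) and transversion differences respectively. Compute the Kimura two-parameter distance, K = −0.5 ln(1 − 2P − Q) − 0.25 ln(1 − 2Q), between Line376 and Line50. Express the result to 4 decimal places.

The sequences differ at positions 16 (C/G, transversion), 19 (T/A, transversion), 22 (C/T, transition), 25 (T/C, transition), 26 (A/C, transversion), 29 (C/T, transition), 36 (T/G, transversion), 38 (T/A, transversion), 41 (G/T, transversion).
Of the 9 differences, 3 transitions and 6 transversions over 48 sites: P = 3/48 = 0.062500, Q = 6/48 = 0.125000.
d = −0.5·ln(0.750000) − 0.25·ln(0.750000) = −0.5·(-0.287682) − 0.25·(-0.287682) = 0.2158.

0.2158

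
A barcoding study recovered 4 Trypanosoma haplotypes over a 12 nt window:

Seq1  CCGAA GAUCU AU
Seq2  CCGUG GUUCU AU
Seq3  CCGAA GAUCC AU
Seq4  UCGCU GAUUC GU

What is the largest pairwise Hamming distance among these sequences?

Pairwise Hamming distances:
  Seq1 vs Seq2: 3
  Seq1 vs Seq3: 1
  Seq1 vs Seq4: 6
  Seq2 vs Seq3: 4
  Seq2 vs Seq4: 7
  Seq3 vs Seq4: 5
The largest is 7, between Seq2 and Seq4.

7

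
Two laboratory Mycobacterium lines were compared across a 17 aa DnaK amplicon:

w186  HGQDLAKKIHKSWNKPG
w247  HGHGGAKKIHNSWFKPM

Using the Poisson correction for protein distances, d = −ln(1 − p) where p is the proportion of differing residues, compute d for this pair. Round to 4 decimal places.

0.4353

Differing sites — 3:Q/H; 4:D/G; 5:L/G; 11:K/N; 14:N/F; 17:G/M.
p = 6/17 = 0.352941.
d = −ln(1 − 0.352941) = −ln(0.647059) = 0.4353.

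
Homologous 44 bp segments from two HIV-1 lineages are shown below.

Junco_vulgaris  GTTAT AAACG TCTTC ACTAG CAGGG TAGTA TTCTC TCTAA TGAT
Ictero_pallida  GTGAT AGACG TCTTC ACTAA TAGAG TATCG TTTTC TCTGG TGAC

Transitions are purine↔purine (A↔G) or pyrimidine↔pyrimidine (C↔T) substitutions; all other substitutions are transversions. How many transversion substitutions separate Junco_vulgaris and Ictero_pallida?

The sequences differ at positions 3 (T/G, transversion), 7 (A/G, transition), 20 (G/A, transition), 21 (C/T, transition), 24 (G/A, transition), 28 (G/T, transversion), 29 (T/C, transition), 30 (A/G, transition), 33 (C/T, transition), 39 (A/G, transition), 40 (A/G, transition), 44 (T/C, transition).
Of the 12 differences, 10 transitions and 2 transversions, so the answer is 2.

2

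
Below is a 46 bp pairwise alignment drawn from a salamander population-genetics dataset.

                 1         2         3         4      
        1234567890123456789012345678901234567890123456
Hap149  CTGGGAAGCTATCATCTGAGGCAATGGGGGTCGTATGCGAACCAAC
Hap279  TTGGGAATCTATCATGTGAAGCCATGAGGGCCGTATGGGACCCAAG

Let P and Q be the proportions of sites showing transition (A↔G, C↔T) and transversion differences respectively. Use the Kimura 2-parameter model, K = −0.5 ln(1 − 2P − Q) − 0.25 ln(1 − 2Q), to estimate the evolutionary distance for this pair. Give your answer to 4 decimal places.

0.2570

The sequences differ at positions 1 (C/T, transition), 8 (G/T, transversion), 16 (C/G, transversion), 20 (G/A, transition), 23 (A/C, transversion), 27 (G/A, transition), 31 (T/C, transition), 38 (C/G, transversion), 41 (A/C, transversion), 46 (C/G, transversion).
Of the 10 differences, 4 transitions and 6 transversions over 46 sites: P = 4/46 = 0.086957, Q = 6/46 = 0.130435.
d = −0.5·ln(0.695651) − 0.25·ln(0.739130) = −0.5·(-0.362907) − 0.25·(-0.302281) = 0.2570.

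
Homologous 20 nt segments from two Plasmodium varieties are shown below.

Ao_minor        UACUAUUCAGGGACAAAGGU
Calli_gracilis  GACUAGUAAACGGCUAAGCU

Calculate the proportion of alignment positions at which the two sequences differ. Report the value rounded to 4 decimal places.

0.4000

The sequences differ at positions 1 (U/G), 6 (U/G), 8 (C/A), 10 (G/A), 11 (G/C), 13 (A/G), 15 (A/U), 19 (G/C).
There are 8 differences over 20 sites, so p = 8/20 = 0.4000.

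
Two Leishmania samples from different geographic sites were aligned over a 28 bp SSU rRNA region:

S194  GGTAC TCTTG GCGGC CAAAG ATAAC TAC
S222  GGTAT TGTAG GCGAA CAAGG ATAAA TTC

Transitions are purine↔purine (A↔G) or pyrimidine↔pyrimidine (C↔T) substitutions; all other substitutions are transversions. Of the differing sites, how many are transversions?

5

The sequences differ at positions 5 (C/T, transition), 7 (C/G, transversion), 9 (T/A, transversion), 14 (G/A, transition), 15 (C/A, transversion), 19 (A/G, transition), 25 (C/A, transversion), 27 (A/T, transversion).
Of the 8 differences, 3 transitions and 5 transversions, so the answer is 5.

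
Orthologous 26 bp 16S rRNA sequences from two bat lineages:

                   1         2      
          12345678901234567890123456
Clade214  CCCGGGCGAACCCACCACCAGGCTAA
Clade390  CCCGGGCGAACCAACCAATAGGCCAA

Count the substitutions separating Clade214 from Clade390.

Mismatches occur at site 13 (C→A), site 18 (C→A), site 19 (C→T), site 24 (T→C).
That gives 4 mismatches out of 26 aligned sites, so the Hamming distance is 4.

4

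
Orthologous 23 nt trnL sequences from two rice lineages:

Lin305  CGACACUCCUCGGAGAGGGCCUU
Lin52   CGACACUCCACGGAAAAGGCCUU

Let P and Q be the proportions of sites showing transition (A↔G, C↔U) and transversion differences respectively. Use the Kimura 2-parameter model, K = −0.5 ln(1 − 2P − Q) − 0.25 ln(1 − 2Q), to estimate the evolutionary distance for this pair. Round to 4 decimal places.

0.1453

Mismatches occur at site 10 (U/A, transversion), site 15 (G/A, transition), site 17 (G/A, transition).
Of the 3 differences, 2 transitions and 1 transversion over 23 sites: P = 2/23 = 0.086957, Q = 1/23 = 0.043478.
d = −0.5·ln(0.782608) − 0.25·ln(0.913044) = −0.5·(-0.245123) − 0.25·(-0.090971) = 0.1453.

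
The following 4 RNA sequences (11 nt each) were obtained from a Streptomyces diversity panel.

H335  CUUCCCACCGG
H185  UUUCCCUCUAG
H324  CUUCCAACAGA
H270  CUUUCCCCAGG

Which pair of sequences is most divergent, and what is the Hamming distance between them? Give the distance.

Pairwise Hamming distances:
  H335 vs H185: 4
  H335 vs H324: 3
  H335 vs H270: 3
  H185 vs H324: 6
  H185 vs H270: 5
  H324 vs H270: 4
The largest is 6, between H185 and H324.

6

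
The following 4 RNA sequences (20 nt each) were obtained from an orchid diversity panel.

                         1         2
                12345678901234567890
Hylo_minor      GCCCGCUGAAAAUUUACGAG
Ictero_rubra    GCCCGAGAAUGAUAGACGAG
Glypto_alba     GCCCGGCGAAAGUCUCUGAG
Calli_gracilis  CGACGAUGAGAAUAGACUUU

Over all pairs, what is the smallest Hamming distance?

Pairwise Hamming distances:
  Hylo_minor vs Ictero_rubra: 7
  Hylo_minor vs Glypto_alba: 6
  Hylo_minor vs Calli_gracilis: 10
  Ictero_rubra vs Glypto_alba: 10
  Ictero_rubra vs Calli_gracilis: 10
  Glypto_alba vs Calli_gracilis: 14
The smallest is 6, between Hylo_minor and Glypto_alba.

6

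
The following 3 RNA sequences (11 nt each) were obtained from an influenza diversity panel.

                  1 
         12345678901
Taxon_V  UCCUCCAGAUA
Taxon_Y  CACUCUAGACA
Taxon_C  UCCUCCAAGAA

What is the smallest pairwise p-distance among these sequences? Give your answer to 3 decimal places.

Pairwise Hamming distances:
  Taxon_V vs Taxon_Y: 4
  Taxon_V vs Taxon_C: 3
  Taxon_Y vs Taxon_C: 6
The smallest is 3 mismatches, between Taxon_V and Taxon_C; p = 3/11 = 0.273.

0.273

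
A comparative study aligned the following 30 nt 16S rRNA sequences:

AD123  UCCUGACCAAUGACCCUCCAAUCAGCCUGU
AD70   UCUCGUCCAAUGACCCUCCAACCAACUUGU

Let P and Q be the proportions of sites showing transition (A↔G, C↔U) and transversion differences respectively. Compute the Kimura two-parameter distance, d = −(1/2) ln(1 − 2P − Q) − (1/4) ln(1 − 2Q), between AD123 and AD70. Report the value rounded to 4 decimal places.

0.2456

Mismatches occur at site 3 (C→U, transition), site 4 (U→C, transition), site 6 (A→U, transversion), site 22 (U→C, transition), site 25 (G→A, transition), site 27 (C→U, transition).
Of the 6 differences, 5 transitions and 1 transversion over 30 sites: P = 5/30 = 0.166667, Q = 1/30 = 0.033333.
d = −0.5·ln(0.633333) − 0.25·ln(0.933334) = −0.5·(-0.456759) − 0.25·(-0.068992) = 0.2456.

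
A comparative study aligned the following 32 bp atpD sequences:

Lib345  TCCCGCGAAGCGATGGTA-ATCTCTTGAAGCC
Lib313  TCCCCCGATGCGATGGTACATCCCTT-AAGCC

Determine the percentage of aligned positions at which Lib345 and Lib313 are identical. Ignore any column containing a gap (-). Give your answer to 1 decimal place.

90.0%

Excluding the 2 gap columns leaves 30 comparable sites.
The sequences differ at positions 5 (G/C), 9 (A/T), 23 (T/C).
27 of the 30 comparable sites match, so the percent identity is 27/30 × 100 = 90.0%.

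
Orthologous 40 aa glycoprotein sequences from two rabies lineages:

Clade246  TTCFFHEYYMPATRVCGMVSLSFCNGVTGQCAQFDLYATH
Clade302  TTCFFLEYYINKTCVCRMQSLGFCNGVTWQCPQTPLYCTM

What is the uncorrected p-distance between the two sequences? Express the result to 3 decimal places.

0.350

Mismatches occur at site 6 (H→L), site 10 (M→I), site 11 (P→N), site 12 (A→K), site 14 (R→C), site 17 (G→R), site 19 (V→Q), site 22 (S→G), site 29 (G→W), site 32 (A→P), site 34 (F→T), site 35 (D→P), site 38 (A→C), site 40 (H→M).
There are 14 differences over 40 sites, so p = 14/40 = 0.350.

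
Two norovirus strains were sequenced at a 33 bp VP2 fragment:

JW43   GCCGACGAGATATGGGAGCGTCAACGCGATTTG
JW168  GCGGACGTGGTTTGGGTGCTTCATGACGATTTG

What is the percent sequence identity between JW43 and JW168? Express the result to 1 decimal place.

Differing sites — 3:C/G; 8:A/T; 10:A/G; 12:A/T; 17:A/T; 20:G/T; 24:A/T; 25:C/G; 26:G/A.
24 of the 33 sites match, so the percent identity is 24/33 × 100 = 72.7%.

72.7%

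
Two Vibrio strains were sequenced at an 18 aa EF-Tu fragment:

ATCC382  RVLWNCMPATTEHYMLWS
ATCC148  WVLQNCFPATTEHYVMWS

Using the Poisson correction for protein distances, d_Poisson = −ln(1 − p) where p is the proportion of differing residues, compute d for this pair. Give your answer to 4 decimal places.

The sequences differ at positions 1 (R/W), 4 (W/Q), 7 (M/F), 15 (M/V), 16 (L/M).
p = 5/18 = 0.277778.
d = −ln(1 − 0.277778) = −ln(0.722222) = 0.3254.

0.3254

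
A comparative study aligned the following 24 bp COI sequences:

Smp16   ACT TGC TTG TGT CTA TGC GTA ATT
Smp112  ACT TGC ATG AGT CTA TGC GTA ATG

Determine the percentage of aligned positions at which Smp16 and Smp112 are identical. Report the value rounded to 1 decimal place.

The sequences differ at positions 7 (T/A), 10 (T/A), 24 (T/G).
21 of the 24 sites match, so the percent identity is 21/24 × 100 = 87.5%.

87.5%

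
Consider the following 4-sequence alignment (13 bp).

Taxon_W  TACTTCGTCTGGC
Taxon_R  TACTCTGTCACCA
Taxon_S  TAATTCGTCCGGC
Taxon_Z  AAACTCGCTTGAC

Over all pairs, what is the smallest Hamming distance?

Pairwise Hamming distances:
  Taxon_W vs Taxon_R: 6
  Taxon_W vs Taxon_S: 2
  Taxon_W vs Taxon_Z: 6
  Taxon_R vs Taxon_S: 7
  Taxon_R vs Taxon_Z: 11
  Taxon_S vs Taxon_Z: 6
The smallest is 2, between Taxon_W and Taxon_S.

2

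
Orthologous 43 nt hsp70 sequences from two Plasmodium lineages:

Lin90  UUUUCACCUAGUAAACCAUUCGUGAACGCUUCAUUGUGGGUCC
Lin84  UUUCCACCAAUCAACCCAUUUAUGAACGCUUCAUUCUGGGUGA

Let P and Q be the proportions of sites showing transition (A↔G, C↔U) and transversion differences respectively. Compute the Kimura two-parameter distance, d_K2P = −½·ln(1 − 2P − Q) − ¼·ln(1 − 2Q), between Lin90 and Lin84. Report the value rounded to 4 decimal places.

Differing sites — 4:U/C (Ti); 9:U/A (Tv); 11:G/U (Tv); 12:U/C (Ti); 15:A/C (Tv); 21:C/U (Ti); 22:G/A (Ti); 36:G/C (Tv); 42:C/G (Tv); 43:C/A (Tv).
Of the 10 differences, 4 transitions and 6 transversions over 43 sites: P = 4/43 = 0.093023, Q = 6/43 = 0.139535.
d = −0.5·ln(0.674419) − 0.25·ln(0.720930) = −0.5·(-0.393904) − 0.25·(-0.327213) = 0.2788.

0.2788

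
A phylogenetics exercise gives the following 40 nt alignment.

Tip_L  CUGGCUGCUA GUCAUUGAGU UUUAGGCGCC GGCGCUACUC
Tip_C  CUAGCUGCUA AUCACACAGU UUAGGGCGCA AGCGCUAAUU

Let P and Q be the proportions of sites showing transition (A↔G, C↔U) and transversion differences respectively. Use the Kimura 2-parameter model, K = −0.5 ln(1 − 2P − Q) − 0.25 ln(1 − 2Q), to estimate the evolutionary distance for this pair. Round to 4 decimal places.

0.3486

The sequences differ at positions 3 (G/A, transition), 11 (G/A, transition), 15 (U/C, transition), 16 (U/A, transversion), 17 (G/C, transversion), 23 (U/A, transversion), 24 (A/G, transition), 30 (C/A, transversion), 31 (G/A, transition), 38 (C/A, transversion), 40 (C/U, transition).
Of the 11 differences, 6 transitions and 5 transversions over 40 sites: P = 6/40 = 0.150000, Q = 5/40 = 0.125000.
d = −0.5·ln(0.575000) − 0.25·ln(0.750000) = −0.5·(-0.553385) − 0.25·(-0.287682) = 0.3486.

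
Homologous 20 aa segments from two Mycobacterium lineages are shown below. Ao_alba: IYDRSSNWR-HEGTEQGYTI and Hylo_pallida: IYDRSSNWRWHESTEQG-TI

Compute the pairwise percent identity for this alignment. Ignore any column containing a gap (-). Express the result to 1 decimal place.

94.4%

Excluding the 2 gap columns leaves 18 comparable sites.
The sequences differ at position 13 (G/S).
17 of the 18 comparable sites match, so the percent identity is 17/18 × 100 = 94.4%.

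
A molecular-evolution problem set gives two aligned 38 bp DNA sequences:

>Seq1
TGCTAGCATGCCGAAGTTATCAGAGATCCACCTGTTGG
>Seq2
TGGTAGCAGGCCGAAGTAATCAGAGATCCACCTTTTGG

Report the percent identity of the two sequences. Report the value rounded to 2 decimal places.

Mismatches occur at site 3 (C→G), site 9 (T→G), site 18 (T→A), site 34 (G→T).
34 of the 38 sites match, so the percent identity is 34/38 × 100 = 89.47%.

89.47%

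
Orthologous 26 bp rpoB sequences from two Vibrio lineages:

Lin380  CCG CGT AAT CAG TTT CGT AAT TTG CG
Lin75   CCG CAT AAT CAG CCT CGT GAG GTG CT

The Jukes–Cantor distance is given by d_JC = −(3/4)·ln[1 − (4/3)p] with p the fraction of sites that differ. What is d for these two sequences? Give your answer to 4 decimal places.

Mismatches occur at site 5 (G/A), site 13 (T/C), site 14 (T/C), site 19 (A/G), site 21 (T/G), site 22 (T/G), site 26 (G/T).
p = 7/26 = 0.269231.
d = −0.75 · ln(1 − (4/3)·0.269231) = −0.75 · ln(0.641025) = −0.75 · (-0.444687) = 0.3335.

0.3335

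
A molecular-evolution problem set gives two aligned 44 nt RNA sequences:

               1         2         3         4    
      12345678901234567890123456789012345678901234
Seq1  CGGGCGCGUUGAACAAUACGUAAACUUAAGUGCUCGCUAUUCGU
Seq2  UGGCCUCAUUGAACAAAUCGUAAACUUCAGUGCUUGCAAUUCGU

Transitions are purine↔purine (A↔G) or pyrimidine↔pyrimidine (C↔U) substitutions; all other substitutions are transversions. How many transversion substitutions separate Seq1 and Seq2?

6

Mismatches occur at site 1 (C/U, transition), site 4 (G/C, transversion), site 6 (G/U, transversion), site 8 (G/A, transition), site 17 (U/A, transversion), site 18 (A/U, transversion), site 28 (A/C, transversion), site 35 (C/U, transition), site 38 (U/A, transversion).
Of the 9 differences, 3 transitions and 6 transversions, so the answer is 6.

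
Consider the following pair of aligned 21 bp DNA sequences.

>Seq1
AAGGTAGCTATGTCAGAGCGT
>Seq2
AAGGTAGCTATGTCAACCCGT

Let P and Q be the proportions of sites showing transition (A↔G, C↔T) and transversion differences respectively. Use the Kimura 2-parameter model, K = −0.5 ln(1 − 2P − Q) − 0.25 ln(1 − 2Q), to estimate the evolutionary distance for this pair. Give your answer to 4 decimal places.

Mismatches occur at site 16 (G↔A, transition), site 17 (A↔C, transversion), site 18 (G↔C, transversion).
Of the 3 differences, 1 transition and 2 transversions over 21 sites: P = 1/21 = 0.047619, Q = 2/21 = 0.095238.
d = −0.5·ln(0.809524) − 0.25·ln(0.809524) = −0.5·(-0.211309) − 0.25·(-0.211309) = 0.1585.

0.1585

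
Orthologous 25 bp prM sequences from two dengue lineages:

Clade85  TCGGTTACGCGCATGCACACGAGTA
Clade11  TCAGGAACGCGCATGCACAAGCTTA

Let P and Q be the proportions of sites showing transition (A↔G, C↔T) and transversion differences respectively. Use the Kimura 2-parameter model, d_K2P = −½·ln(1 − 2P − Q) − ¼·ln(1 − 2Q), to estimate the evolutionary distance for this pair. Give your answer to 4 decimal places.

0.2920

The sequences differ at positions 3 (G/A, transition), 5 (T/G, transversion), 6 (T/A, transversion), 20 (C/A, transversion), 22 (A/C, transversion), 23 (G/T, transversion).
Of the 6 differences, 1 transition and 5 transversions over 25 sites: P = 1/25 = 0.040000, Q = 5/25 = 0.200000.
d = −0.5·ln(0.720000) − 0.25·ln(0.600000) = −0.5·(-0.328504) − 0.25·(-0.510826) = 0.2920.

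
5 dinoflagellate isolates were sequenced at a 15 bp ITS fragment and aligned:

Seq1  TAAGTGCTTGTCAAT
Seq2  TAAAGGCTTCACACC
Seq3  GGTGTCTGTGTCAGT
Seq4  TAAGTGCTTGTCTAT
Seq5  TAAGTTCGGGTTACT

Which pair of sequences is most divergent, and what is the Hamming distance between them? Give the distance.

Pairwise Hamming distances:
  Seq1 vs Seq2: 6
  Seq1 vs Seq3: 7
  Seq1 vs Seq4: 1
  Seq1 vs Seq5: 5
  Seq2 vs Seq3: 12
  Seq2 vs Seq4: 7
  Seq2 vs Seq5: 9
  Seq3 vs Seq4: 8
  Seq3 vs Seq5: 8
  Seq4 vs Seq5: 6
The largest is 12, between Seq2 and Seq3.

12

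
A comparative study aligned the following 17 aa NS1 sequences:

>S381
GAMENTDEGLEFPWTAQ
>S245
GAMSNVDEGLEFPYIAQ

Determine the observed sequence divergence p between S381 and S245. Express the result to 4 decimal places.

0.2353

Mismatches occur at site 4 (E→S), site 6 (T→V), site 14 (W→Y), site 15 (T→I).
There are 4 differences over 17 sites, so p = 4/17 = 0.2353.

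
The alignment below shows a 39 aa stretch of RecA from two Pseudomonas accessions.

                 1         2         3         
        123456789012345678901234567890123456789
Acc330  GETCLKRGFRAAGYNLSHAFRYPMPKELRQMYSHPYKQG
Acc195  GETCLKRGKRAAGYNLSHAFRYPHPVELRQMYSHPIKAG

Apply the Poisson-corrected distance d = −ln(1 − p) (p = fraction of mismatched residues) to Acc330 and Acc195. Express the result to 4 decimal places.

The sequences differ at positions 9 (F/K), 24 (M/H), 26 (K/V), 36 (Y/I), 38 (Q/A).
p = 5/39 = 0.128205.
d = −ln(1 − 0.128205) = −ln(0.871795) = 0.1372.

0.1372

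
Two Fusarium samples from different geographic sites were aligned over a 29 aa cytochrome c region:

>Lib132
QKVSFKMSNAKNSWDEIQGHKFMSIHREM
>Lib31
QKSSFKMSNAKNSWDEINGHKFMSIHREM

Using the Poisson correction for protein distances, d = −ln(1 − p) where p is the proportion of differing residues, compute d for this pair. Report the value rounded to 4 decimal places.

The sequences differ at positions 3 (V/S), 18 (Q/N).
p = 2/29 = 0.068966.
d = −ln(1 − 0.068966) = −ln(0.931034) = 0.0715.

0.0715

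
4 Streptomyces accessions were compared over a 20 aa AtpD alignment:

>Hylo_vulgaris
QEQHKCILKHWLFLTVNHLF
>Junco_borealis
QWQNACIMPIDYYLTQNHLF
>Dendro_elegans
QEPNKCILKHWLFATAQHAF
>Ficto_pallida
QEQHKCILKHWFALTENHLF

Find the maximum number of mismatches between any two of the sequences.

13

Pairwise Hamming distances:
  Hylo_vulgaris vs Junco_borealis: 10
  Hylo_vulgaris vs Dendro_elegans: 6
  Hylo_vulgaris vs Ficto_pallida: 3
  Junco_borealis vs Dendro_elegans: 13
  Junco_borealis vs Ficto_pallida: 10
  Dendro_elegans vs Ficto_pallida: 8
The largest is 13, between Junco_borealis and Dendro_elegans.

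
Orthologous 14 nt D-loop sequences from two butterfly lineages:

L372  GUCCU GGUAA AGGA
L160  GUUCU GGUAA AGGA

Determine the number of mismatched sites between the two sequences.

1

Differing sites — 3:C/U.
That gives 1 mismatch out of 14 aligned sites, so the Hamming distance is 1.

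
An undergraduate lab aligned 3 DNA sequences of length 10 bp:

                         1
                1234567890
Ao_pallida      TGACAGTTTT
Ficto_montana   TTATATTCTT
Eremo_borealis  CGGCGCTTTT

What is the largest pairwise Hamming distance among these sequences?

Pairwise Hamming distances:
  Ao_pallida vs Ficto_montana: 4
  Ao_pallida vs Eremo_borealis: 4
  Ficto_montana vs Eremo_borealis: 7
The largest is 7, between Ficto_montana and Eremo_borealis.

7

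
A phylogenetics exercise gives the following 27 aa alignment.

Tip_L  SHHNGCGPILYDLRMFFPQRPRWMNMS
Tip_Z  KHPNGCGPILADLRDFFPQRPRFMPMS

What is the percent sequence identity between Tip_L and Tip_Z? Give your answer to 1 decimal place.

77.8%

Differing sites — 1:S/K; 3:H/P; 11:Y/A; 15:M/D; 23:W/F; 25:N/P.
21 of the 27 sites match, so the percent identity is 21/27 × 100 = 77.8%.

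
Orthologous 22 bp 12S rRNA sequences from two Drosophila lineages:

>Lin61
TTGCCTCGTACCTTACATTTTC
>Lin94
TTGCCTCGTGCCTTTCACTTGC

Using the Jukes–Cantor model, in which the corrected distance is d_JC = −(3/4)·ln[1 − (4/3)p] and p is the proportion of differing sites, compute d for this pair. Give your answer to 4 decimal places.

0.2082

The sequences differ at positions 10 (A/G), 15 (A/T), 18 (T/C), 21 (T/G).
p = 4/22 = 0.181818.
d = −0.75 · ln(1 − (4/3)·0.181818) = −0.75 · ln(0.757576) = −0.75 · (-0.277631) = 0.2082.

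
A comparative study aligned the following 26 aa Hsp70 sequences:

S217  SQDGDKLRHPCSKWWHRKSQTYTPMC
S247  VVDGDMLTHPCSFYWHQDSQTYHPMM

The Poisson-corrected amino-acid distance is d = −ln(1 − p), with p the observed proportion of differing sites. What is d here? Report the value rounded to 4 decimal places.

0.4855

Differing sites — 1:S/V; 2:Q/V; 6:K/M; 8:R/T; 13:K/F; 14:W/Y; 17:R/Q; 18:K/D; 23:T/H; 26:C/M.
p = 10/26 = 0.384615.
d = −ln(1 − 0.384615) = −ln(0.615385) = 0.4855.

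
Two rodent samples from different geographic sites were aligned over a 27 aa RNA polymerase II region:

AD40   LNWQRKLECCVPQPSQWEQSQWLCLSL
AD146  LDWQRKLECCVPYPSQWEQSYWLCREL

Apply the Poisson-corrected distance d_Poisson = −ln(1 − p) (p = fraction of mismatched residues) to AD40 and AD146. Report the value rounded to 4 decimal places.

The sequences differ at positions 2 (N/D), 13 (Q/Y), 21 (Q/Y), 25 (L/R), 26 (S/E).
p = 5/27 = 0.185185.
d = −ln(1 − 0.185185) = −ln(0.814815) = 0.2048.

0.2048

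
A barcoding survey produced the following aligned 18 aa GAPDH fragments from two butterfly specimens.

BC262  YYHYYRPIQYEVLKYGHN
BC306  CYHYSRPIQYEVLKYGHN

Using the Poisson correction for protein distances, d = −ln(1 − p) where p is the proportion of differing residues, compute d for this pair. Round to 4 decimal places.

Differing sites — 1:Y/C; 5:Y/S.
p = 2/18 = 0.111111.
d = −ln(1 − 0.111111) = −ln(0.888889) = 0.1178.

0.1178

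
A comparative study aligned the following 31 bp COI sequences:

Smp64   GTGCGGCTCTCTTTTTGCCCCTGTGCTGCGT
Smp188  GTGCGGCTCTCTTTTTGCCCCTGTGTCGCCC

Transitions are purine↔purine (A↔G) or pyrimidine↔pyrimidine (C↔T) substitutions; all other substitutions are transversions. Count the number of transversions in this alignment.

1

The sequences differ at positions 26 (C/T, transition), 27 (T/C, transition), 30 (G/C, transversion), 31 (T/C, transition).
Of the 4 differences, 3 transitions and 1 transversion, so the answer is 1.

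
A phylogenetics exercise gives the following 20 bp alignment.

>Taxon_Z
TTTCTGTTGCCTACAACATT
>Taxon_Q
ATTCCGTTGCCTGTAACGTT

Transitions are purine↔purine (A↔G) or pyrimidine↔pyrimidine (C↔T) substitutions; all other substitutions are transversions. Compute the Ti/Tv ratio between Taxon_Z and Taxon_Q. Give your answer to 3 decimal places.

4.000

Mismatches occur at site 1 (T→A, transversion), site 5 (T→C, transition), site 13 (A→G, transition), site 14 (C→T, transition), site 18 (A→G, transition).
Of the 5 differences, 4 transitions and 1 transversion, so Ti/Tv = 4/1 = 4.000.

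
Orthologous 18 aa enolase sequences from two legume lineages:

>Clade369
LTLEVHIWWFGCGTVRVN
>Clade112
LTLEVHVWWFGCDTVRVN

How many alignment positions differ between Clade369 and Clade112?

The sequences differ at positions 7 (I/V), 13 (G/D).
That gives 2 mismatches out of 18 aligned sites, so the Hamming distance is 2.

2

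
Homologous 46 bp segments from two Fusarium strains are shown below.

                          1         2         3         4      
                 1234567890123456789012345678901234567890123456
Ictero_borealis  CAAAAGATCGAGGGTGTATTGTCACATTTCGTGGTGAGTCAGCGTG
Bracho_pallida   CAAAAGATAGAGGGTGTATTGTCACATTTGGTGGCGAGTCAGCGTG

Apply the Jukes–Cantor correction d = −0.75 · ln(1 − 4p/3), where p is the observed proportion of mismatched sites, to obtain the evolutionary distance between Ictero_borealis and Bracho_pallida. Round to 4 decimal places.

0.0682

Differing sites — 9:C/A; 30:C/G; 35:T/C.
p = 3/46 = 0.065217.
d = −0.75 · ln(1 − (4/3)·0.065217) = −0.75 · ln(0.913044) = −0.75 · (-0.090971) = 0.0682.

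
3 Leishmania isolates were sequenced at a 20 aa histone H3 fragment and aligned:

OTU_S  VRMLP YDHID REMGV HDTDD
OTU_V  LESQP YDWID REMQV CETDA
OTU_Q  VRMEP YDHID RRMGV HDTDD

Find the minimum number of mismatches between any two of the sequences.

2

Pairwise Hamming distances:
  OTU_S vs OTU_V: 9
  OTU_S vs OTU_Q: 2
  OTU_V vs OTU_Q: 10
The smallest is 2, between OTU_S and OTU_Q.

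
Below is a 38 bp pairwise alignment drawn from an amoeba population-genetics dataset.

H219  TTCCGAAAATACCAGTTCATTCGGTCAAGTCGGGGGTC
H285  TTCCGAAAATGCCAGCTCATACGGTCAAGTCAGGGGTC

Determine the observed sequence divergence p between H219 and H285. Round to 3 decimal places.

0.105

Mismatches occur at site 11 (A/G), site 16 (T/C), site 21 (T/A), site 32 (G/A).
There are 4 differences over 38 sites, so p = 4/38 = 0.105.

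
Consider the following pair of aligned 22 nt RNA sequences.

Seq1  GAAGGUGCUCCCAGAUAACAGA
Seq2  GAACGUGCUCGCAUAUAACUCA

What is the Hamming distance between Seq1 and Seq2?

5

The sequences differ at positions 4 (G/C), 11 (C/G), 14 (G/U), 20 (A/U), 21 (G/C).
That gives 5 mismatches out of 22 aligned sites, so the Hamming distance is 5.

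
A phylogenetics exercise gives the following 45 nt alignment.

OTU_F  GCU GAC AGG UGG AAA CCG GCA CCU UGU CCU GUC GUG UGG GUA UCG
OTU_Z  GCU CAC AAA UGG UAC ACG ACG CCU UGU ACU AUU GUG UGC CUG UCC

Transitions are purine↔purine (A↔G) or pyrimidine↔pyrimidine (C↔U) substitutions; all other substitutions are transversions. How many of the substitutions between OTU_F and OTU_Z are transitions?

7

Mismatches occur at site 4 (G↔C, transversion), site 8 (G↔A, transition), site 9 (G↔A, transition), site 13 (A↔U, transversion), site 15 (A↔C, transversion), site 16 (C↔A, transversion), site 19 (G↔A, transition), site 21 (A↔G, transition), site 28 (C↔A, transversion), site 31 (G↔A, transition), site 33 (C↔U, transition), site 39 (G↔C, transversion), site 40 (G↔C, transversion), site 42 (A↔G, transition), site 45 (G↔C, transversion).
Of the 15 differences, 7 transitions and 8 transversions, so the answer is 7.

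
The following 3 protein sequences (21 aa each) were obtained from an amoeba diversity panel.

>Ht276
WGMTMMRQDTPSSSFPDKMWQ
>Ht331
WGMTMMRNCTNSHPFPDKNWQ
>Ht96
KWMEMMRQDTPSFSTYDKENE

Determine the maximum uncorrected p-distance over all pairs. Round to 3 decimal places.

Pairwise Hamming distances:
  Ht276 vs Ht331: 6
  Ht276 vs Ht96: 9
  Ht331 vs Ht96: 13
The largest is 13 mismatches, between Ht331 and Ht96; p = 13/21 = 0.619.

0.619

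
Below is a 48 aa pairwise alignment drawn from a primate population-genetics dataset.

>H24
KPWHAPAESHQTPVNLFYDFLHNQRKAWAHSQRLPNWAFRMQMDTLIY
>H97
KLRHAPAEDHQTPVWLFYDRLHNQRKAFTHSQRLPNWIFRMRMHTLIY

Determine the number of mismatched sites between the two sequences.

10

Differing sites — 2:P/L; 3:W/R; 9:S/D; 15:N/W; 20:F/R; 28:W/F; 29:A/T; 38:A/I; 42:Q/R; 44:D/H.
That gives 10 mismatches out of 48 aligned sites, so the Hamming distance is 10.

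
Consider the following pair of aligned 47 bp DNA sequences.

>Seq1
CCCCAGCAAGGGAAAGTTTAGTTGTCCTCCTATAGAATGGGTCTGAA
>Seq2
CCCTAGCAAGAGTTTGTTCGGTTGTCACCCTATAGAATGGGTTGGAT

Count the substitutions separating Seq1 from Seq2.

Differing sites — 4:C/T; 11:G/A; 13:A/T; 14:A/T; 15:A/T; 19:T/C; 20:A/G; 27:C/A; 28:T/C; 43:C/T; 44:T/G; 47:A/T.
That gives 12 mismatches out of 47 aligned sites, so the Hamming distance is 12.

12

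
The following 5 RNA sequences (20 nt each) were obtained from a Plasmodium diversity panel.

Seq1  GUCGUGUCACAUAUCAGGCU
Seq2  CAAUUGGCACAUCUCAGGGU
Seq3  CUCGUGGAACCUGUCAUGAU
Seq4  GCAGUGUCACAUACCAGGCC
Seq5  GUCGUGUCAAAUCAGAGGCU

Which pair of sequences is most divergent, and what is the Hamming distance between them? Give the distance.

Pairwise Hamming distances:
  Seq1 vs Seq2: 7
  Seq1 vs Seq3: 7
  Seq1 vs Seq4: 4
  Seq1 vs Seq5: 4
  Seq2 vs Seq3: 8
  Seq2 vs Seq4: 8
  Seq2 vs Seq5: 9
  Seq3 vs Seq4: 11
  Seq3 vs Seq5: 10
  Seq4 vs Seq5: 7
The largest is 11, between Seq3 and Seq4.

11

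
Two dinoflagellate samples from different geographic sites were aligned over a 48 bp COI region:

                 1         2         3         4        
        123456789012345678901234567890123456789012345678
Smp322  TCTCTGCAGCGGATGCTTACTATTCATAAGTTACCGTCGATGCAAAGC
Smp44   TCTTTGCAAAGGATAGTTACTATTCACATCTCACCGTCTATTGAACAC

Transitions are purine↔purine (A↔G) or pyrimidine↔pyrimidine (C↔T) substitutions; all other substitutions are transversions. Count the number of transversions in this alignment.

8

The sequences differ at positions 4 (C/T, transition), 9 (G/A, transition), 10 (C/A, transversion), 15 (G/A, transition), 16 (C/G, transversion), 27 (T/C, transition), 29 (A/T, transversion), 30 (G/C, transversion), 32 (T/C, transition), 39 (G/T, transversion), 42 (G/T, transversion), 43 (C/G, transversion), 46 (A/C, transversion), 47 (G/A, transition).
Of the 14 differences, 6 transitions and 8 transversions, so the answer is 8.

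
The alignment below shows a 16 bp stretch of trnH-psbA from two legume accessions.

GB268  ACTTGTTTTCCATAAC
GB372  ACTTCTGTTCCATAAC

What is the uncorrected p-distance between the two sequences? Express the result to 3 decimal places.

The sequences differ at positions 5 (G/C), 7 (T/G).
There are 2 differences over 16 sites, so p = 2/16 = 0.125.

0.125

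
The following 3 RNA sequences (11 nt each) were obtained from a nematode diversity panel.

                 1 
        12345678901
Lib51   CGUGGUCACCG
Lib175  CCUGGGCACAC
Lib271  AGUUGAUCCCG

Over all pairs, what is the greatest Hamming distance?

8

Pairwise Hamming distances:
  Lib51 vs Lib175: 4
  Lib51 vs Lib271: 5
  Lib175 vs Lib271: 8
The largest is 8, between Lib175 and Lib271.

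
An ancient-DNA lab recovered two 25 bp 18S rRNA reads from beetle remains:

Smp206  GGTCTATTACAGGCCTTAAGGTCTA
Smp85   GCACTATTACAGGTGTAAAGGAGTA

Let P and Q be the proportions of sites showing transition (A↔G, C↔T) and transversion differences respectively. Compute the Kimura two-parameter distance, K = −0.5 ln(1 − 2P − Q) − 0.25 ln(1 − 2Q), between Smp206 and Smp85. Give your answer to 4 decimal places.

Mismatches occur at site 2 (G/C, transversion), site 3 (T/A, transversion), site 14 (C/T, transition), site 15 (C/G, transversion), site 17 (T/A, transversion), site 22 (T/A, transversion), site 23 (C/G, transversion).
Of the 7 differences, 1 transition and 6 transversions over 25 sites: P = 1/25 = 0.040000, Q = 6/25 = 0.240000.
d = −0.5·ln(0.680000) − 0.25·ln(0.520000) = −0.5·(-0.385662) − 0.25·(-0.653926) = 0.3563.

0.3563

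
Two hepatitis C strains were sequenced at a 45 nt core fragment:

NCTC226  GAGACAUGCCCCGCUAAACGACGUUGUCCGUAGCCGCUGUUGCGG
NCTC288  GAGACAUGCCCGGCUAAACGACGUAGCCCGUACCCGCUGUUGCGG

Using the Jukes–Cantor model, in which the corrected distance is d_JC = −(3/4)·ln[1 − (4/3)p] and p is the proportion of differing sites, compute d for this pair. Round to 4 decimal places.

Mismatches occur at site 12 (C→G), site 25 (U→A), site 27 (U→C), site 33 (G→C).
p = 4/45 = 0.088889.
d = −0.75 · ln(1 − (4/3)·0.088889) = −0.75 · ln(0.881481) = −0.75 · (-0.126152) = 0.0946.

0.0946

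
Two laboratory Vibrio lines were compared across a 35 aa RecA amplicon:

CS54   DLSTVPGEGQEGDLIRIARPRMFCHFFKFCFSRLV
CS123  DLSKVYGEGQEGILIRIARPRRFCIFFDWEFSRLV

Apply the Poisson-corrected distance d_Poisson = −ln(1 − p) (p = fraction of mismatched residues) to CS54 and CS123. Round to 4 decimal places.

0.2595

Differing sites — 4:T/K; 6:P/Y; 13:D/I; 22:M/R; 25:H/I; 28:K/D; 29:F/W; 30:C/E.
p = 8/35 = 0.228571.
d = −ln(1 − 0.228571) = −ln(0.771429) = 0.2595.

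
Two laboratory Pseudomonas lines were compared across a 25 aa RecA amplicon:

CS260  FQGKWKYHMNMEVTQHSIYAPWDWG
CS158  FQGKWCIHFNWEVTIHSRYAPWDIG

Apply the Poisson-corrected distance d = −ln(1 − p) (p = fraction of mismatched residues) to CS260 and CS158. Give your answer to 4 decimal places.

The sequences differ at positions 6 (K/C), 7 (Y/I), 9 (M/F), 11 (M/W), 15 (Q/I), 18 (I/R), 24 (W/I).
p = 7/25 = 0.280000.
d = −ln(1 − 0.280000) = −ln(0.720000) = 0.3285.

0.3285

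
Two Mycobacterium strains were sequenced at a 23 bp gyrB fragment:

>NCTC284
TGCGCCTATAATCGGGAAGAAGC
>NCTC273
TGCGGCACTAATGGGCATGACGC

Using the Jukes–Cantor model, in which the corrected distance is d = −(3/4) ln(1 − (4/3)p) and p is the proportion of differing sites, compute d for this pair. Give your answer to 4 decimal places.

The sequences differ at positions 5 (C/G), 7 (T/A), 8 (A/C), 13 (C/G), 16 (G/C), 18 (A/T), 21 (A/C).
p = 7/23 = 0.304348.
d = −0.75 · ln(1 − (4/3)·0.304348) = −0.75 · ln(0.594203) = −0.75 · (-0.520534) = 0.3904.

0.3904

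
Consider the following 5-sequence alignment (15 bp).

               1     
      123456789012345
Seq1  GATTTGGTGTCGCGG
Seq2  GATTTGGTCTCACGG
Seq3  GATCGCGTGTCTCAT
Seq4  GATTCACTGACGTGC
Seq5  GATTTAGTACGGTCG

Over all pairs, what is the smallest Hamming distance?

Pairwise Hamming distances:
  Seq1 vs Seq2: 2
  Seq1 vs Seq3: 6
  Seq1 vs Seq4: 6
  Seq1 vs Seq5: 6
  Seq2 vs Seq3: 7
  Seq2 vs Seq4: 8
  Seq2 vs Seq5: 7
  Seq3 vs Seq4: 9
  Seq3 vs Seq5: 10
  Seq4 vs Seq5: 7
The smallest is 2, between Seq1 and Seq2.

2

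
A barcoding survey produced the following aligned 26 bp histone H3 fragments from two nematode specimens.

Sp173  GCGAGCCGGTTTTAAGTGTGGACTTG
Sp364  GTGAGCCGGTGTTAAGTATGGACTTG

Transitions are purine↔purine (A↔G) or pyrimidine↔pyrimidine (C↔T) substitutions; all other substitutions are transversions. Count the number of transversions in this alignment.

Differing sites — 2:C/T (Ti); 11:T/G (Tv); 18:G/A (Ti).
Of the 3 differences, 2 transitions and 1 transversion, so the answer is 1.

1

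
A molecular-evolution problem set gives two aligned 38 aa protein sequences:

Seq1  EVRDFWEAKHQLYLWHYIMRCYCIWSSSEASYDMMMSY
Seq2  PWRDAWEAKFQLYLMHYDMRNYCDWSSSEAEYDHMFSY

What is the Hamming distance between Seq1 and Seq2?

Differing sites — 1:E/P; 2:V/W; 5:F/A; 10:H/F; 15:W/M; 18:I/D; 21:C/N; 24:I/D; 31:S/E; 34:M/H; 36:M/F.
That gives 11 mismatches out of 38 aligned sites, so the Hamming distance is 11.

11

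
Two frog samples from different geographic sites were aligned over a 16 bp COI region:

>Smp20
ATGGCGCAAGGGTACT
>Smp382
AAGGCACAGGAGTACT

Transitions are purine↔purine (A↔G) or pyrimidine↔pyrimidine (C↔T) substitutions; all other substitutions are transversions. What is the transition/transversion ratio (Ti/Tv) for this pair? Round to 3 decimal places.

Differing sites — 2:T/A (Tv); 6:G/A (Ti); 9:A/G (Ti); 11:G/A (Ti).
Of the 4 differences, 3 transitions and 1 transversion, so Ti/Tv = 3/1 = 3.000.

3.000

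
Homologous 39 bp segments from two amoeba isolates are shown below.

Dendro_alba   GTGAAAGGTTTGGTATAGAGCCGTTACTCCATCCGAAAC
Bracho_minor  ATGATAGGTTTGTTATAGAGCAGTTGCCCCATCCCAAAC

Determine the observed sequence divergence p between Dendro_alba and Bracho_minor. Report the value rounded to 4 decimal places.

0.1795

Differing sites — 1:G/A; 5:A/T; 13:G/T; 22:C/A; 26:A/G; 28:T/C; 35:G/C.
There are 7 differences over 39 sites, so p = 7/39 = 0.1795.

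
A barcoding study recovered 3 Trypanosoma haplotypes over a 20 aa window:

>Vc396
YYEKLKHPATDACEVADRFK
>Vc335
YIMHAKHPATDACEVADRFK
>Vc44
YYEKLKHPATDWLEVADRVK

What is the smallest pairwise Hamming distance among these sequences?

Pairwise Hamming distances:
  Vc396 vs Vc335: 4
  Vc396 vs Vc44: 3
  Vc335 vs Vc44: 7
The smallest is 3, between Vc396 and Vc44.

3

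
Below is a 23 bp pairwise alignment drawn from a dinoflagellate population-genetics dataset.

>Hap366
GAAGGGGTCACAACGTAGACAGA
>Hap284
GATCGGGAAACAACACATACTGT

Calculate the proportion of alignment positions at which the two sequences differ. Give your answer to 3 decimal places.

The sequences differ at positions 3 (A/T), 4 (G/C), 8 (T/A), 9 (C/A), 15 (G/A), 16 (T/C), 18 (G/T), 21 (A/T), 23 (A/T).
There are 9 differences over 23 sites, so p = 9/23 = 0.391.

0.391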